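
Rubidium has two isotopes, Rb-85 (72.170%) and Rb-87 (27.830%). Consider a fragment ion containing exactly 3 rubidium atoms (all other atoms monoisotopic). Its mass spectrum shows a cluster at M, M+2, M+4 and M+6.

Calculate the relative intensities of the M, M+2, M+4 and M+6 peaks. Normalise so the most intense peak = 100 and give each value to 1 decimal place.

86.4 : 100.0 : 38.6 : 5.0

Expanding (0.72170 + 0.27830)^3:
P(M) = 0.72170^3 = 0.375898
P(M+2) = 3 × 0.72170^2 × 0.27830^1 = 0.434858
P(M+4) = 3 × 0.72170^1 × 0.27830^2 = 0.167689
P(M+6) = 0.27830^3 = 0.021555
The M+2 peak is largest (0.434858); scaling to 100 gives 86.4 : 100.0 : 38.6 : 5.0.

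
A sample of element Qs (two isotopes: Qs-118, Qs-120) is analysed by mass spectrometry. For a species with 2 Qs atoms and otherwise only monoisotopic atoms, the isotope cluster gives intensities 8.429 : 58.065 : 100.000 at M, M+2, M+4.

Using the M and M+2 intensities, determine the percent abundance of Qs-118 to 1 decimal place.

22.5%

Write p for the Qs-118 fraction. I(M+2)/I(M) = [C(2,1)·p^1·(1−p)] / p^2 = 2·(1−p)/p = 58.065/8.429 = 6.8887
(1−p)/p = 6.8887/2 = 3.4444  ⇒  p = 1/(1 + 3.4444) = 0.2250
Qs-118: 22.5%, Qs-120: 77.5%.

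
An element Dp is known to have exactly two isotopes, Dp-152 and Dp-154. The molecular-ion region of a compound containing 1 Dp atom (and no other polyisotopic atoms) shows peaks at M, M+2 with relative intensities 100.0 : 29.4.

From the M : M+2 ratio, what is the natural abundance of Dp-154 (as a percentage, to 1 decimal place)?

Let p = fractional abundance of Dp-152. I(M+2)/I(M) = [C(1,1)·p^0·(1−p)] / p^1 = 1·(1−p)/p = 29.4/100.0 = 0.2940
(1−p)/p = 0.2940/1 = 0.2940  ⇒  p = 1/(1 + 0.2940) = 0.7728
Dp-152: 77.3%, Dp-154: 22.7%.

22.7%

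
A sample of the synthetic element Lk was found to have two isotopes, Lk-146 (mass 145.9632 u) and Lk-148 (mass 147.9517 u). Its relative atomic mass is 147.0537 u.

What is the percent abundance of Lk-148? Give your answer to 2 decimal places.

Writing the weighted mean with unknown fraction x of Lk-146:
145.9632·x + 147.9517·(1 − x) = 147.0537
(145.9632 − 147.9517)·x = 147.0537 − 147.9517
x = -0.8980 / -1.9885 = 0.45160 → 45.16% Lk-146, 54.84% Lk-148.

54.84%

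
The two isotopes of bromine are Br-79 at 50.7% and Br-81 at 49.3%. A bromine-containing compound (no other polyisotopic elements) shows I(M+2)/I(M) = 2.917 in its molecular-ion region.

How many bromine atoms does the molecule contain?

With n Br atoms, P(M+2)/P(M) = C(n,1)·p^(n−1)q / p^n = n·q/p = n · 0.493/0.507.
n = 2.917 × 0.507/0.493 = 3.00 ≈ 3

3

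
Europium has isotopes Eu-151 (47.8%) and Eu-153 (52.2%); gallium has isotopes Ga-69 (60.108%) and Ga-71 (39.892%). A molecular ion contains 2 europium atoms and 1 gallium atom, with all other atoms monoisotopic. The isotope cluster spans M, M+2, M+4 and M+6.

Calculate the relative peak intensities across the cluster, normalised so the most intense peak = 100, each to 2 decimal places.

35.12 : 100.00 : 92.78 : 27.79

Europium pattern (n=2): 0.228484 : 0.499032 : 0.272484
Gallium pattern (n=1): 0.60108 : 0.39892
Convolve the two distributions (both contribute in 2-u steps):
  M: 0.228484×0.60108 = 0.137337
  M+2: 0.228484×0.39892 + 0.499032×0.60108 = 0.391105
  M+4: 0.499032×0.39892 + 0.272484×0.60108 = 0.362859
  M+6: 0.272484×0.39892 = 0.108699
Scale to base peak (0.391105) = 100: 35.12 : 100.00 : 92.78 : 27.79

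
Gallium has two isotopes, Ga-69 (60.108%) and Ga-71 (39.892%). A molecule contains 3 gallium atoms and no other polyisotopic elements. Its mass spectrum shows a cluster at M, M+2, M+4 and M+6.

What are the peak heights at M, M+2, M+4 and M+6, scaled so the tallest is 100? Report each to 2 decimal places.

Each Ga atom is independently Ga-69 (p = 0.60108) or Ga-71 (q = 0.39892); the cluster is the binomial expansion (p + q)^3.
P(M) = 0.60108^3 = 0.217169
P(M+2) = 3 × 0.60108^2 × 0.39892^1 = 0.432386
P(M+4) = 3 × 0.60108^1 × 0.39892^2 = 0.286963
P(M+6) = 0.39892^3 = 0.063483
The M+2 peak is largest (0.432386); scaling to 100 gives 50.23 : 100.00 : 66.37 : 14.68.

50.23 : 100.00 : 66.37 : 14.68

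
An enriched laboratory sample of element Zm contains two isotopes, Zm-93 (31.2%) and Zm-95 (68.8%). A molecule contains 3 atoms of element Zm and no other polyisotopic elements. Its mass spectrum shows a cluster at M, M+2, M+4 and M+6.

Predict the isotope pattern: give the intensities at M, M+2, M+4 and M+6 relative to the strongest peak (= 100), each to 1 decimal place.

Each Zm atom is independently Zm-93 (p = 0.312) or Zm-95 (q = 0.688); the cluster is the binomial expansion (p + q)^3.
P(M) = 0.312^3 = 0.030371
P(M+2) = 3 × 0.312^2 × 0.688^1 = 0.200918
P(M+4) = 3 × 0.312^1 × 0.688^2 = 0.443050
P(M+6) = 0.688^3 = 0.325661
The M+4 peak is largest (0.443050); scaling to 100 gives 6.9 : 45.3 : 100.0 : 73.5.

6.9 : 45.3 : 100.0 : 73.5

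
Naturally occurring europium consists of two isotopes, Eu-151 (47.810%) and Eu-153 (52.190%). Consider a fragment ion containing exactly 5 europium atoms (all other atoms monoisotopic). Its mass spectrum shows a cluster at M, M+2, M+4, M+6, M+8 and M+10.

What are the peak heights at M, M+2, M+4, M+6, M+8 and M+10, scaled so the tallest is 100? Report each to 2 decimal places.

Each Eu atom is independently Eu-151 (p = 0.47810) or Eu-153 (q = 0.52190); the cluster is the binomial expansion (p + q)^5.
P(M) = 0.47810^5 = 0.024980
P(M+2) = 5 × 0.47810^4 × 0.52190^1 = 0.136343
P(M+4) = 10 × 0.47810^3 × 0.52190^2 = 0.297667
P(M+6) = 10 × 0.47810^2 × 0.52190^3 = 0.324937
P(M+8) = 5 × 0.47810^1 × 0.52190^4 = 0.177353
P(M+10) = 0.52190^5 = 0.038720
The M+6 peak is largest (0.324937); scaling to 100 gives 7.69 : 41.96 : 91.61 : 100.00 : 54.58 : 11.92.

7.69 : 41.96 : 91.61 : 100.00 : 54.58 : 11.92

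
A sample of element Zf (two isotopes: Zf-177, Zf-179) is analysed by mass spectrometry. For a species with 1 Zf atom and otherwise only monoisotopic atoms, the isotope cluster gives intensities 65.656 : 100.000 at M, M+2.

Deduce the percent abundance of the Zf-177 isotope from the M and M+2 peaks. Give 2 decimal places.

39.63%

Let p = fractional abundance of Zf-177. I(M+2)/I(M) = [C(1,1)·p^0·(1−p)] / p^1 = 1·(1−p)/p = 100.000/65.656 = 1.5231
(1−p)/p = 1.5231/1 = 1.5231  ⇒  p = 1/(1 + 1.5231) = 0.3963
Zf-177: 39.63%, Zf-179: 60.37%.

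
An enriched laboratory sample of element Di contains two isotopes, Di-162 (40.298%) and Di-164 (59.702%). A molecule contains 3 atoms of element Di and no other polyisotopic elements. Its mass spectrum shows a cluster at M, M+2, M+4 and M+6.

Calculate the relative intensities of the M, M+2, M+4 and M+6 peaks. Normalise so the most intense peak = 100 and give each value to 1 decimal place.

The 3 Di atoms are independent, so intensities follow the terms of (0.40298 + 0.59702)^3.
P(M) = 0.40298^3 = 0.065441
P(M+2) = 3 × 0.40298^2 × 0.59702^1 = 0.290855
P(M+4) = 3 × 0.40298^1 × 0.59702^2 = 0.430906
P(M+6) = 0.59702^3 = 0.212798
The M+4 peak is largest (0.430906); scaling to 100 gives 15.2 : 67.5 : 100.0 : 49.4.

15.2 : 67.5 : 100.0 : 49.4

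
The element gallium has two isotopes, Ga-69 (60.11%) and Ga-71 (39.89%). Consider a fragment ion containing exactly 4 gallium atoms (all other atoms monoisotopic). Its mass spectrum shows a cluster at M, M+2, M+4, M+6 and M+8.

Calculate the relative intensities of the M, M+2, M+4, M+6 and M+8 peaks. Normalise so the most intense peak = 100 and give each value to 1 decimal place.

Expanding (0.6011 + 0.3989)^4:
P(M) = 0.6011^4 = 0.130553
P(M+2) = 4 × 0.6011^3 × 0.3989^1 = 0.346549
P(M+4) = 6 × 0.6011^2 × 0.3989^2 = 0.344963
P(M+6) = 4 × 0.6011^1 × 0.3989^3 = 0.152616
P(M+8) = 0.3989^4 = 0.025320
The M+2 peak is largest (0.346549); scaling to 100 gives 37.7 : 100.0 : 99.5 : 44.0 : 7.3.

37.7 : 100.0 : 99.5 : 44.0 : 7.3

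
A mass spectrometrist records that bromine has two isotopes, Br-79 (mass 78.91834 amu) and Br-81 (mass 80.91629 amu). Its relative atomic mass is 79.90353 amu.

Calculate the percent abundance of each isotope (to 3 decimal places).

Br-79: 50.690%, Br-81: 49.310%

Let x be the fractional abundance of Br-79; then Br-81 has abundance 1 − x.
78.91834·x + 80.91629·(1 − x) = 79.90353
(78.91834 − 80.91629)·x = 79.90353 − 80.91629
x = -1.01276 / -1.99795 = 0.50690 → 50.690% Br-79, 49.310% Br-81.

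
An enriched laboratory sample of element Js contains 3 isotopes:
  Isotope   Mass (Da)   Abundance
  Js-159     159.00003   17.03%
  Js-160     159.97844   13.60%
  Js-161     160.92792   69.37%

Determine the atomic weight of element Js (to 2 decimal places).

160.47 Da

Average mass = Σ (abundance × isotope mass) = 0.1703 × 159.00003 + 0.1360 × 159.97844 + 0.6937 × 160.92792
= 27.077705 + 21.757068 + 111.635698 = 160.470471 Da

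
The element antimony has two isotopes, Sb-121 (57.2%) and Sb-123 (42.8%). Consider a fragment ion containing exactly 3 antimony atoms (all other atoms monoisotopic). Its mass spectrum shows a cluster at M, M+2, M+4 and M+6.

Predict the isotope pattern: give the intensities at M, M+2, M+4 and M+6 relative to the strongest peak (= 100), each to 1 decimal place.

Expanding (0.572 + 0.428)^3:
P(M) = 0.572^3 = 0.187149
P(M+2) = 3 × 0.572^2 × 0.428^1 = 0.420104
P(M+4) = 3 × 0.572^1 × 0.428^2 = 0.314344
P(M+6) = 0.428^3 = 0.078403
The M+2 peak is largest (0.420104); scaling to 100 gives 44.5 : 100.0 : 74.8 : 18.7.

44.5 : 100.0 : 74.8 : 18.7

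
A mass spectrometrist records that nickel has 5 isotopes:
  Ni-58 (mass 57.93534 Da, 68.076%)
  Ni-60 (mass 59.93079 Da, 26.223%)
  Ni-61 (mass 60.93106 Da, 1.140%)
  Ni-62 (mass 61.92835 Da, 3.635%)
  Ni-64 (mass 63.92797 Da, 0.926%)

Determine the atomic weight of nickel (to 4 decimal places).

58.6934 Da

Ar = Σ fᵢ·mᵢ = 0.68076 × 57.93534 + 0.26223 × 59.93079 + 0.01140 × 60.93106 + 0.03635 × 61.92835 + 0.00926 × 63.92797
= 39.440062 + 15.715651 + 0.694614 + 2.251096 + 0.591973 = 58.693396 Da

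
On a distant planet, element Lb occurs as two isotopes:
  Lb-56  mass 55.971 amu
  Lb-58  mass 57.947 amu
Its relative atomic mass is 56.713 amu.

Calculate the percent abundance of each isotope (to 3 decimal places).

Lb-56: 62.449%, Lb-58: 37.551%

With x = fraction of Lb-56 (so Lb-58 is 1 − x):
55.971·x + 57.947·(1 − x) = 56.713
(55.971 − 57.947)·x = 56.713 − 57.947
x = -1.234 / -1.976 = 0.62449 → 62.449% Lb-56, 37.551% Lb-58.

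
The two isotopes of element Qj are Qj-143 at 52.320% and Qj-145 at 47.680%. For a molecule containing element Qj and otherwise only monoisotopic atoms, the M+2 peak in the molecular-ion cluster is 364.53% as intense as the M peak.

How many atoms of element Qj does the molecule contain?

For n independent Qj atoms, I(M+2)/I(M) = n · (abundance Qj-145) / (abundance Qj-143) = n · 0.47680/0.52320.
n = 3.6453 × 0.52320/0.47680 = 4.00 ≈ 4

4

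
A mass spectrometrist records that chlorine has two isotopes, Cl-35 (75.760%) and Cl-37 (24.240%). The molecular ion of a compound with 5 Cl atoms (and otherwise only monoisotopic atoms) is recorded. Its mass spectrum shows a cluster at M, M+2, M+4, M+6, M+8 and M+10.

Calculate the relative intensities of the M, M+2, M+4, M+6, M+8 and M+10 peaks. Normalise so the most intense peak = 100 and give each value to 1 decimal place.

Each Cl atom is independently Cl-35 (p = 0.75760) or Cl-37 (q = 0.24240); the cluster is the binomial expansion (p + q)^5.
P(M) = 0.75760^5 = 0.249574
P(M+2) = 5 × 0.75760^4 × 0.24240^1 = 0.399266
P(M+4) = 10 × 0.75760^3 × 0.24240^2 = 0.255497
P(M+6) = 10 × 0.75760^2 × 0.24240^3 = 0.081748
P(M+8) = 5 × 0.75760^1 × 0.24240^4 = 0.013078
P(M+10) = 0.24240^5 = 0.000837
The M+2 peak is largest (0.399266); scaling to 100 gives 62.5 : 100.0 : 64.0 : 20.5 : 3.3 : 0.2.

62.5 : 100.0 : 64.0 : 20.5 : 3.3 : 0.2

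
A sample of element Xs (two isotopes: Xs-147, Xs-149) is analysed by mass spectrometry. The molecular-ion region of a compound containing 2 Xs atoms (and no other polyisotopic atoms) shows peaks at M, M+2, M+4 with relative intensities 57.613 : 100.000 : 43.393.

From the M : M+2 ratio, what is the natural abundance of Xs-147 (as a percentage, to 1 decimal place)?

Let p = fractional abundance of Xs-147. I(M+2)/I(M) = [C(2,1)·p^1·(1−p)] / p^2 = 2·(1−p)/p = 100.000/57.613 = 1.7357
(1−p)/p = 1.7357/2 = 0.8679  ⇒  p = 1/(1 + 0.8679) = 0.5354
Xs-147: 53.5%, Xs-149: 46.5%.

53.5%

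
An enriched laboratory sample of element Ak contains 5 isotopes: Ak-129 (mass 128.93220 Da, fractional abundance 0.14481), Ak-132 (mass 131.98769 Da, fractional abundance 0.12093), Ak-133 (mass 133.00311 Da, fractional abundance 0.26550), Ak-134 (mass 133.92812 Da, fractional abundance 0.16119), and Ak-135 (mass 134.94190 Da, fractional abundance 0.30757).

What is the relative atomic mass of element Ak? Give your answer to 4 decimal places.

133.0362 Da

The abundance-weighted mean is 0.14481 × 128.93220 + 0.12093 × 131.98769 + 0.26550 × 133.00311 + 0.16119 × 133.92812 + 0.30757 × 134.94190
= 18.670672 + 15.961271 + 35.312326 + 21.587874 + 41.504080 = 133.036223 Da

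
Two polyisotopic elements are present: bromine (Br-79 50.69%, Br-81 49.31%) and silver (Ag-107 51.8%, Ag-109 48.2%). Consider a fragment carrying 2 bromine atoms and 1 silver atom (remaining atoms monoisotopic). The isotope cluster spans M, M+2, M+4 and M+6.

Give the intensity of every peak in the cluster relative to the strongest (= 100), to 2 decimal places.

Bromine pattern (n=2): 0.25694761 : 0.49990478 : 0.24314761
Silver pattern (n=1): 0.5180 : 0.4820
Convolve the two distributions (both contribute in 2-u steps):
  M: 0.25694761×0.5180 = 0.133099
  M+2: 0.25694761×0.4820 + 0.49990478×0.5180 = 0.382799
  M+4: 0.49990478×0.4820 + 0.24314761×0.5180 = 0.366905
  M+6: 0.24314761×0.4820 = 0.117197
Scale to base peak (0.382799) = 100: 34.77 : 100.00 : 95.85 : 30.62

34.77 : 100.00 : 95.85 : 30.62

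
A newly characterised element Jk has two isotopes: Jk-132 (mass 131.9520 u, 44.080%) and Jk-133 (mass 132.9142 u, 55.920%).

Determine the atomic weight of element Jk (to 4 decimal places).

132.4901 u

Weight each isotope mass by its fractional abundance: 0.44080 × 131.9520 + 0.55920 × 132.9142
= 58.16444 + 74.32562 = 132.49006 u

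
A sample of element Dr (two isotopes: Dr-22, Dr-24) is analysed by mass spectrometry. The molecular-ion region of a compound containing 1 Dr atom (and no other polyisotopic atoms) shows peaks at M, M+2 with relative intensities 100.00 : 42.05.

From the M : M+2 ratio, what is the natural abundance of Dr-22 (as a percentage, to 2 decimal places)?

70.40%

If p is the fraction of Dr that is Dr-22, then I(M+2)/I(M) = [C(1,1)·p^0·(1−p)] / p^1 = 1·(1−p)/p = 42.05/100.00 = 0.4205
(1−p)/p = 0.4205/1 = 0.4205  ⇒  p = 1/(1 + 0.4205) = 0.7040
Dr-22: 70.40%, Dr-24: 29.60%.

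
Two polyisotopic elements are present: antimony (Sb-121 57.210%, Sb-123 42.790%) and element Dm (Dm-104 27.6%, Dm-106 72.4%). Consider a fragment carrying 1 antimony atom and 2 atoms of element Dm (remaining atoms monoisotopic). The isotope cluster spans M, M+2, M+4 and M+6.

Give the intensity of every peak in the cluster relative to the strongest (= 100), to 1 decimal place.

9.3 : 55.5 : 100.0 : 47.6

Antimony pattern (n=1): 0.5721 : 0.4279
Element Dm pattern (n=2): 0.076176 : 0.399648 : 0.524176
Convolve the two distributions (both contribute in 2-u steps):
  M: 0.5721×0.076176 = 0.043580
  M+2: 0.5721×0.399648 + 0.4279×0.076176 = 0.261234
  M+4: 0.5721×0.524176 + 0.4279×0.399648 = 0.470890
  M+6: 0.4279×0.524176 = 0.224295
Scale to base peak (0.470890) = 100: 9.3 : 55.5 : 100.0 : 47.6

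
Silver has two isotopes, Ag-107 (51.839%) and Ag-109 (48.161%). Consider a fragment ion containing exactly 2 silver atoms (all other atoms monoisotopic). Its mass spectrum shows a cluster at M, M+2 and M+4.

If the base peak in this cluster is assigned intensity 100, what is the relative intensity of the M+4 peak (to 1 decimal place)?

46.5

Term probabilities: M 0.2687, M+2 0.4993, M+4 0.2319. Base peak = M+2.
P(M+2) = C(2,1) × 0.51839^1 × 0.48161^1 = 2 × 0.51839 × 0.48161 = 0.499324 (base)
P(M+4) = C(2,2) × 0.51839^0 × 0.48161^2 = 1 × 1.0000 × 0.23194819 = 0.231948
Relative intensity = 0.231948 / 0.499324 × 100 = 46.5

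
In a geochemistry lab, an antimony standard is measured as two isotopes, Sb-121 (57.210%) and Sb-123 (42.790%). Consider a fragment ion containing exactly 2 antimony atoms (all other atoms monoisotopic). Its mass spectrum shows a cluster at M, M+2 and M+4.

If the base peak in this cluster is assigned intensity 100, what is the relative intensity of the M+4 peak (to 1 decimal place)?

37.4

Term probabilities: M 0.3273, M+2 0.4896, M+4 0.1831. Base peak = M+2.
P(M+2) = C(2,1) × 0.57210^1 × 0.42790^1 = 2 × 0.5721 × 0.4279 = 0.489603 (base)
P(M+4) = C(2,2) × 0.57210^0 × 0.42790^2 = 1 × 1.0000 × 0.18309841 = 0.183098
Relative intensity = 0.183098 / 0.489603 × 100 = 37.4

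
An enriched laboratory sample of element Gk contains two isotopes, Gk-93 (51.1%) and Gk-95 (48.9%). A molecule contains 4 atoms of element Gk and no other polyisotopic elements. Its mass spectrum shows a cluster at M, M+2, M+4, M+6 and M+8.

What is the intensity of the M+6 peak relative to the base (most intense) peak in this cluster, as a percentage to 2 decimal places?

Binomial terms of (0.511 + 0.489)^4: M 0.0682, M+2 0.2610, M+4 0.3746, M+6 0.2390, M+8 0.0572 → M+4 is the base peak.
P(M+4) = C(4,2) × 0.511^2 × 0.489^2 = 6 × 0.261121 × 0.239121 = 0.374637 (base)
P(M+6) = C(4,3) × 0.511^1 × 0.489^3 = 4 × 0.5110 × 0.11693017 = 0.239005
Relative intensity = 0.239005 / 0.374637 × 100 = 63.80

63.80%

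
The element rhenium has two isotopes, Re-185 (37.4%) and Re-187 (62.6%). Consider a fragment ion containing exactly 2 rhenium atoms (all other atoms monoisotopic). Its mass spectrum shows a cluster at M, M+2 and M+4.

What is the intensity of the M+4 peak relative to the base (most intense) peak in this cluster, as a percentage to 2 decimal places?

(0.374 + 0.626)^2 gives M 0.1399, M+2 0.4682, M+4 0.3919; the largest is M+2.
P(M+2) = C(2,1) × 0.374^1 × 0.626^1 = 2 × 0.3740 × 0.6260 = 0.468248 (base)
P(M+4) = C(2,2) × 0.374^0 × 0.626^2 = 1 × 1.0000 × 0.391876 = 0.391876
Relative intensity = 0.391876 / 0.468248 × 100 = 83.69

83.69%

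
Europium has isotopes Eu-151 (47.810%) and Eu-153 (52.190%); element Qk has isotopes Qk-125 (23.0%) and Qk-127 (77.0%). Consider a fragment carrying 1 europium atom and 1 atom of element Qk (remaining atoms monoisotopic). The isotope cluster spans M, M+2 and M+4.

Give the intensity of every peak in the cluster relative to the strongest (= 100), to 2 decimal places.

22.53 : 100.00 : 82.32

Europium pattern (n=1): 0.4781 : 0.5219
Element Qk pattern (n=1): 0.2300 : 0.7700
Convolve the two distributions (both contribute in 2-u steps):
  M: 0.4781×0.2300 = 0.109963
  M+2: 0.4781×0.7700 + 0.5219×0.2300 = 0.488174
  M+4: 0.5219×0.7700 = 0.401863
Scale to base peak (0.488174) = 100: 22.53 : 100.00 : 82.32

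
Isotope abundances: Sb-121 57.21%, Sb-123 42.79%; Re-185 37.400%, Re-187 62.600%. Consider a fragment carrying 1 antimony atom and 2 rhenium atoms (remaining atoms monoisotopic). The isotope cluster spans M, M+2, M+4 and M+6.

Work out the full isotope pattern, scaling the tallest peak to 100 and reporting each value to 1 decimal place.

18.8 : 77.2 : 100.0 : 39.5

Antimony pattern (n=1): 0.5721 : 0.4279
Rhenium pattern (n=2): 0.139876 : 0.468248 : 0.391876
Convolve the two distributions (both contribute in 2-u steps):
  M: 0.5721×0.139876 = 0.080023
  M+2: 0.5721×0.468248 + 0.4279×0.139876 = 0.327738
  M+4: 0.5721×0.391876 + 0.4279×0.468248 = 0.424556
  M+6: 0.4279×0.391876 = 0.167684
Scale to base peak (0.424556) = 100: 18.8 : 77.2 : 100.0 : 39.5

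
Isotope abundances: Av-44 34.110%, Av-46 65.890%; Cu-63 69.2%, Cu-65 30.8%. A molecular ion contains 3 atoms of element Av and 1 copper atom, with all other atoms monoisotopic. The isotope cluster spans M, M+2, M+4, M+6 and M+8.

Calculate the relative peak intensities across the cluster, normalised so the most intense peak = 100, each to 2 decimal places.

7.26 : 45.31 : 100.00 : 88.51 : 23.29

Element Av pattern (n=3): 0.03968672 : 0.22998748 : 0.44426489 : 0.28606091
Copper pattern (n=1): 0.6920 : 0.3080
Convolve the two distributions (both contribute in 2-u steps):
  M: 0.03968672×0.6920 = 0.027463
  M+2: 0.03968672×0.3080 + 0.22998748×0.6920 = 0.171375
  M+4: 0.22998748×0.3080 + 0.44426489×0.6920 = 0.378267
  M+6: 0.44426489×0.3080 + 0.28606091×0.6920 = 0.334788
  M+8: 0.28606091×0.3080 = 0.088107
Scale to base peak (0.378267) = 100: 7.26 : 45.31 : 100.00 : 88.51 : 23.29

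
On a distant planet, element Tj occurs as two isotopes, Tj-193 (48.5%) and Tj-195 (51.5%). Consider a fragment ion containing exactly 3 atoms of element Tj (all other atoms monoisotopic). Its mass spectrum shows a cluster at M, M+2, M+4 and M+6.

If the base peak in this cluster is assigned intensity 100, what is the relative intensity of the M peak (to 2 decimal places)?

29.56

Binomial terms of (0.485 + 0.515)^3: M 0.1141, M+2 0.3634, M+4 0.3859, M+6 0.1366 → M+4 is the base peak.
P(M+4) = C(3,2) × 0.485^1 × 0.515^2 = 3 × 0.4850 × 0.265225 = 0.385902 (base)
P(M) = C(3,0) × 0.485^3 × 0.515^0 = 1 × 0.11408412 × 1.0000 = 0.114084
Relative intensity = 0.114084 / 0.385902 × 100 = 29.56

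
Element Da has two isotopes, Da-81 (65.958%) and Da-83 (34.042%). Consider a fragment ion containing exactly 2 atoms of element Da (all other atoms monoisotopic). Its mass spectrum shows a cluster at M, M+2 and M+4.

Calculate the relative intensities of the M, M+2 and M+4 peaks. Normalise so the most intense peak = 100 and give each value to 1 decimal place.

The 2 Da atoms are independent, so intensities follow the terms of (0.65958 + 0.34042)^2.
P(M) = 0.65958^2 = 0.435046
P(M+2) = 2 × 0.65958^1 × 0.34042^1 = 0.449068
P(M+4) = 0.34042^2 = 0.115886
The M+2 peak is largest (0.449068); scaling to 100 gives 96.9 : 100.0 : 25.8.

96.9 : 100.0 : 25.8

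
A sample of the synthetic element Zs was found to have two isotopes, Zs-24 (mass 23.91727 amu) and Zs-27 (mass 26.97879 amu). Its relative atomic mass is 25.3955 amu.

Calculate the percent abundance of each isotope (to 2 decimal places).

Let x be the fractional abundance of Zs-24; then Zs-27 has abundance 1 − x.
23.91727·x + 26.97879·(1 − x) = 25.3955
(23.91727 − 26.97879)·x = 25.3955 − 26.97879
x = -1.58329 / -3.06152 = 0.51716 → 51.72% Zs-24, 48.28% Zs-27.

Zs-24: 51.72%, Zs-27: 48.28%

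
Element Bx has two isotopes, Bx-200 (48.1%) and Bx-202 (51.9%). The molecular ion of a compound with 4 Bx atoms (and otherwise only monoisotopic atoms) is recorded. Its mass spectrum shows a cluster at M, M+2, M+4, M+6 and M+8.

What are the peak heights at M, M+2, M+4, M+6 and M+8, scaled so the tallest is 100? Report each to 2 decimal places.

14.32 : 61.79 : 100.00 : 71.93 : 19.40

Expanding (0.481 + 0.519)^4:
P(M) = 0.481^4 = 0.053528
P(M+2) = 4 × 0.481^3 × 0.519^1 = 0.231027
P(M+4) = 6 × 0.481^2 × 0.519^2 = 0.373918
P(M+6) = 4 × 0.481^1 × 0.519^3 = 0.268972
P(M+8) = 0.519^4 = 0.072555
The M+4 peak is largest (0.373918); scaling to 100 gives 14.32 : 61.79 : 100.00 : 71.93 : 19.40.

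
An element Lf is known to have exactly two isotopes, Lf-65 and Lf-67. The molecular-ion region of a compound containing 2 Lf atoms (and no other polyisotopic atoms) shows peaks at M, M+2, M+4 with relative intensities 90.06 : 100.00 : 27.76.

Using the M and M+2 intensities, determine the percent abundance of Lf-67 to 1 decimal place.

If p is the fraction of Lf that is Lf-65, then I(M+2)/I(M) = [C(2,1)·p^1·(1−p)] / p^2 = 2·(1−p)/p = 100.00/90.06 = 1.1104
(1−p)/p = 1.1104/2 = 0.5552  ⇒  p = 1/(1 + 0.5552) = 0.6430
Lf-65: 64.3%, Lf-67: 35.7%.

35.7%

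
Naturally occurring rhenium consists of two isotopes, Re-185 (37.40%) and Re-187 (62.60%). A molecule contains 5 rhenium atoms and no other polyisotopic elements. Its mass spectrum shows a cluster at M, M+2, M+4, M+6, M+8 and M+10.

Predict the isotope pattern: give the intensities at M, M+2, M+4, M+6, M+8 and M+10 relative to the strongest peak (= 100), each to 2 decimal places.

Each Re atom is independently Re-185 (p = 0.3740) or Re-187 (q = 0.6260); the cluster is the binomial expansion (p + q)^5.
P(M) = 0.3740^5 = 0.007317
P(M+2) = 5 × 0.3740^4 × 0.6260^1 = 0.061239
P(M+4) = 10 × 0.3740^3 × 0.6260^2 = 0.205005
P(M+6) = 10 × 0.3740^2 × 0.6260^3 = 0.343136
P(M+8) = 5 × 0.3740^1 × 0.6260^4 = 0.287170
P(M+10) = 0.6260^5 = 0.096133
The M+6 peak is largest (0.343136); scaling to 100 gives 2.13 : 17.85 : 59.74 : 100.00 : 83.69 : 28.02.

2.13 : 17.85 : 59.74 : 100.00 : 83.69 : 28.02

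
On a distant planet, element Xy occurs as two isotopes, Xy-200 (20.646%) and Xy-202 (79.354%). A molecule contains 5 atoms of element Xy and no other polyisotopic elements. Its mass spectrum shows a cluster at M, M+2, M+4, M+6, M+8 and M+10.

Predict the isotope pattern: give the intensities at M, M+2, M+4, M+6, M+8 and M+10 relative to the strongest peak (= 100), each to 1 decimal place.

0.1 : 1.8 : 13.5 : 52.0 : 100.0 : 76.9

The 5 Xy atoms are independent, so intensities follow the terms of (0.20646 + 0.79354)^5.
P(M) = 0.20646^5 = 0.000375
P(M+2) = 5 × 0.20646^4 × 0.79354^1 = 0.007209
P(M+4) = 10 × 0.20646^3 × 0.79354^2 = 0.055417
P(M+6) = 10 × 0.20646^2 × 0.79354^3 = 0.212999
P(M+8) = 5 × 0.20646^1 × 0.79354^4 = 0.409337
P(M+10) = 0.79354^5 = 0.314662
The M+8 peak is largest (0.409337); scaling to 100 gives 0.1 : 1.8 : 13.5 : 52.0 : 100.0 : 76.9.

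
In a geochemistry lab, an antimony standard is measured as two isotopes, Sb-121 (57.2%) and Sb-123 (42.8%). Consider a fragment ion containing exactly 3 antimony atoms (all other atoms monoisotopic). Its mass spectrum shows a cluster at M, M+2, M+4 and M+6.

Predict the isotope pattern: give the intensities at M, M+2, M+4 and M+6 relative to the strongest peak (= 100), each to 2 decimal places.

Each Sb atom is independently Sb-121 (p = 0.572) or Sb-123 (q = 0.428); the cluster is the binomial expansion (p + q)^3.
P(M) = 0.572^3 = 0.187149
P(M+2) = 3 × 0.572^2 × 0.428^1 = 0.420104
P(M+4) = 3 × 0.572^1 × 0.428^2 = 0.314344
P(M+6) = 0.428^3 = 0.078403
The M+2 peak is largest (0.420104); scaling to 100 gives 44.55 : 100.00 : 74.83 : 18.66.

44.55 : 100.00 : 74.83 : 18.66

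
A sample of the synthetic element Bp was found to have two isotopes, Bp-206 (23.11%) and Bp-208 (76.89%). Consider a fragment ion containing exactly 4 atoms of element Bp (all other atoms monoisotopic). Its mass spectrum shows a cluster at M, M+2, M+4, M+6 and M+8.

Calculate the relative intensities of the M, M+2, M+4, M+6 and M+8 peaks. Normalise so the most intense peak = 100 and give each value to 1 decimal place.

0.7 : 9.0 : 45.1 : 100.0 : 83.2

The 4 Bp atoms are independent, so intensities follow the terms of (0.2311 + 0.7689)^4.
P(M) = 0.2311^4 = 0.002852
P(M+2) = 4 × 0.2311^3 × 0.7689^1 = 0.037960
P(M+4) = 6 × 0.2311^2 × 0.7689^2 = 0.189448
P(M+6) = 4 × 0.2311^1 × 0.7689^3 = 0.420213
P(M+8) = 0.7689^4 = 0.349526
The M+6 peak is largest (0.420213); scaling to 100 gives 0.7 : 9.0 : 45.1 : 100.0 : 83.2.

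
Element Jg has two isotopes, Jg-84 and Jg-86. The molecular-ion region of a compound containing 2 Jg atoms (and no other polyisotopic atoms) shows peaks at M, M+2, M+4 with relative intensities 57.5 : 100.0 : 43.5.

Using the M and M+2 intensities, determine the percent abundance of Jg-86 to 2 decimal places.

46.51%

Write p for the Jg-84 fraction. I(M+2)/I(M) = [C(2,1)·p^1·(1−p)] / p^2 = 2·(1−p)/p = 100.0/57.5 = 1.7391
(1−p)/p = 1.7391/2 = 0.8696  ⇒  p = 1/(1 + 0.8696) = 0.5349
Jg-84: 53.49%, Jg-86: 46.51%.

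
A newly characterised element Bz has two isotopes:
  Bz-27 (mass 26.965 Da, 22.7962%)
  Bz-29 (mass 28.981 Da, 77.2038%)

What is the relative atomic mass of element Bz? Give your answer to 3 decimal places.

The abundance-weighted mean is 0.227962 × 26.965 + 0.772038 × 28.981
= 6.1470 + 22.3744 = 28.5214 Da

28.521 Da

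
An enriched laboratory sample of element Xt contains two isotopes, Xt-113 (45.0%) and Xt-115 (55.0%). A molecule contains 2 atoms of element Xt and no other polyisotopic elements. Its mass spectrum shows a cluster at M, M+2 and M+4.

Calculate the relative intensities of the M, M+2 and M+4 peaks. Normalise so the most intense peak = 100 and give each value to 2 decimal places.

40.91 : 100.00 : 61.11

Expanding (0.450 + 0.550)^2:
P(M) = 0.450^2 = 0.202500
P(M+2) = 2 × 0.450^1 × 0.550^1 = 0.495000
P(M+4) = 0.550^2 = 0.302500
The M+2 peak is largest (0.495000); scaling to 100 gives 40.91 : 100.00 : 61.11.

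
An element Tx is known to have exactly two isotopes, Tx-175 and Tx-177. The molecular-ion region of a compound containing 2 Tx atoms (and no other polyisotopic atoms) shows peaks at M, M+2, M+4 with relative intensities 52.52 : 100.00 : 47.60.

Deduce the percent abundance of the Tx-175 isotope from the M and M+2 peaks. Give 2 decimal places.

51.23%

If p is the fraction of Tx that is Tx-175, then I(M+2)/I(M) = [C(2,1)·p^1·(1−p)] / p^2 = 2·(1−p)/p = 100.00/52.52 = 1.9040
(1−p)/p = 1.9040/2 = 0.9520  ⇒  p = 1/(1 + 0.9520) = 0.5123
Tx-175: 51.23%, Tx-177: 48.77%.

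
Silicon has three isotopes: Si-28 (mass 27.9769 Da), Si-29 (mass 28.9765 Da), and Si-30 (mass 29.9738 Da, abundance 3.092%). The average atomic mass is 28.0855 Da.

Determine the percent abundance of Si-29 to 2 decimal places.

4.69%

Let x and y be the fractions of Si-28 and Si-29. Then x + y = 1 − 0.03092 = 0.96908 and 27.9769x + 28.9765y = 28.0855 − 0.03092×29.9738 = 27.158710104.
Substituting: 27.9769x + 28.9765(0.96908 − x) = 27.158710104
(27.9769 − 28.9765)x = -0.921836516  ⇒  x = 0.92221, y = 0.04687
Si-28: 92.22%, Si-29: 4.69%.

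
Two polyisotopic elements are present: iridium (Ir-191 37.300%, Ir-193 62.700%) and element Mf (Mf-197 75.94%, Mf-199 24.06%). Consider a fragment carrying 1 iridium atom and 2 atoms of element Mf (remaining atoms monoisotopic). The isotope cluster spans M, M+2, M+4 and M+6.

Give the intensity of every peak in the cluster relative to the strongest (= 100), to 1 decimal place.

43.2 : 100.0 : 50.4 : 7.3

Iridium pattern (n=1): 0.3730 : 0.6270
Element Mf pattern (n=2): 0.57668836 : 0.36542328 : 0.05788836
Convolve the two distributions (both contribute in 2-u steps):
  M: 0.3730×0.57668836 = 0.215105
  M+2: 0.3730×0.36542328 + 0.6270×0.57668836 = 0.497886
  M+4: 0.3730×0.05788836 + 0.6270×0.36542328 = 0.250713
  M+6: 0.6270×0.05788836 = 0.036296
Scale to base peak (0.497886) = 100: 43.2 : 100.0 : 50.4 : 7.3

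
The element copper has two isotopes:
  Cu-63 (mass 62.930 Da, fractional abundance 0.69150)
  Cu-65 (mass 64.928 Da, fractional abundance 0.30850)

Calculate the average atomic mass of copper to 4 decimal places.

Ar = Σ fᵢ·mᵢ = 0.69150 × 62.930 + 0.30850 × 64.928
= 43.51610 + 20.03029 = 63.54639 Da

63.5464 Da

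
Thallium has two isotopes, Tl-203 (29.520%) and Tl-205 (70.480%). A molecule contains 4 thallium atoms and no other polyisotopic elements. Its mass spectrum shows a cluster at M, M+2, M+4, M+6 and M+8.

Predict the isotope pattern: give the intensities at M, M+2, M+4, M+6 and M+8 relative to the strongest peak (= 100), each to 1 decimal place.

The 4 Tl atoms are independent, so intensities follow the terms of (0.29520 + 0.70480)^4.
P(M) = 0.29520^4 = 0.007594
P(M+2) = 4 × 0.29520^3 × 0.70480^1 = 0.072523
P(M+4) = 6 × 0.29520^2 × 0.70480^2 = 0.259726
P(M+6) = 4 × 0.29520^1 × 0.70480^3 = 0.413403
P(M+8) = 0.70480^4 = 0.246754
The M+6 peak is largest (0.413403); scaling to 100 gives 1.8 : 17.5 : 62.8 : 100.0 : 59.7.

1.8 : 17.5 : 62.8 : 100.0 : 59.7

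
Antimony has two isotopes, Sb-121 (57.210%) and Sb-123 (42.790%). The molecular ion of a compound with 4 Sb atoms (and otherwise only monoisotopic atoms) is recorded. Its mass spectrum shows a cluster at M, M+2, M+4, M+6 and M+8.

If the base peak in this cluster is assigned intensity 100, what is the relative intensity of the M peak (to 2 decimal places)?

29.79

Term probabilities: M 0.1071, M+2 0.3205, M+4 0.3596, M+6 0.1793, M+8 0.0335. Base peak = M+4.
P(M+4) = C(4,2) × 0.57210^2 × 0.42790^2 = 6 × 0.32729841 × 0.18309841 = 0.359567 (base)
P(M) = C(4,0) × 0.57210^4 × 0.42790^0 = 1 × 0.10712425 × 1.0000 = 0.107124
Relative intensity = 0.107124 / 0.359567 × 100 = 29.79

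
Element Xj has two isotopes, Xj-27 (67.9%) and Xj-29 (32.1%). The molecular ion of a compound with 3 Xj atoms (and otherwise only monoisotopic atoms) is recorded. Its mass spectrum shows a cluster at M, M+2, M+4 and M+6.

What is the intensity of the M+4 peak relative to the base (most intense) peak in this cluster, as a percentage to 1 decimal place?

Binomial terms of (0.679 + 0.321)^3: M 0.3130, M+2 0.4440, M+4 0.2099, M+6 0.0331 → M+2 is the base peak.
P(M+2) = C(3,1) × 0.679^2 × 0.321^1 = 3 × 0.461041 × 0.3210 = 0.443982 (base)
P(M+4) = C(3,2) × 0.679^1 × 0.321^2 = 3 × 0.6790 × 0.103041 = 0.209895
Relative intensity = 0.209895 / 0.443982 × 100 = 47.3

47.3%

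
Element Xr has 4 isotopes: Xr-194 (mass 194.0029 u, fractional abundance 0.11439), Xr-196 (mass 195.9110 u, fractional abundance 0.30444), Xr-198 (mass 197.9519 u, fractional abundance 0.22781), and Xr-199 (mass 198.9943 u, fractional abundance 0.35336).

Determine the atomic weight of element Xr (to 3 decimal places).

The abundance-weighted mean is 0.11439 × 194.0029 + 0.30444 × 195.9110 + 0.22781 × 197.9519 + 0.35336 × 198.9943
= 22.19199 + 59.64314 + 45.09542 + 70.31663 = 197.24718 u

197.247 u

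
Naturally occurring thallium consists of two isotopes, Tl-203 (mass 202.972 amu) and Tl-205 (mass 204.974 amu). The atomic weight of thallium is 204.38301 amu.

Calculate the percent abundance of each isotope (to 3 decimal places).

With x = fraction of Tl-203 (so Tl-205 is 1 − x):
202.972·x + 204.974·(1 − x) = 204.38301
(202.972 − 204.974)·x = 204.38301 − 204.974
x = -0.59099 / -2.002 = 0.29520 → 29.520% Tl-203, 70.480% Tl-205.

Tl-203: 29.520%, Tl-205: 70.480%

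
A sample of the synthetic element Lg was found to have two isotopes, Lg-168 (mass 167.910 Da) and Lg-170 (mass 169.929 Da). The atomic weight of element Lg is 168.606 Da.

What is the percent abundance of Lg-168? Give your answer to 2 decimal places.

65.53%

Let x be the fractional abundance of Lg-168; then Lg-170 has abundance 1 − x.
167.910·x + 169.929·(1 − x) = 168.606
(167.910 − 169.929)·x = 168.606 − 169.929
x = -1.323 / -2.019 = 0.65527 → 65.53% Lg-168, 34.47% Lg-170.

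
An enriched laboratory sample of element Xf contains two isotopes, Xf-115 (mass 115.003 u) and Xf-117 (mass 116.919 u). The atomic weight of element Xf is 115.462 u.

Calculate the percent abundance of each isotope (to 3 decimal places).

Xf-115: 76.044%, Xf-117: 23.956%

Writing the weighted mean with unknown fraction x of Xf-115:
115.003·x + 116.919·(1 − x) = 115.462
(115.003 − 116.919)·x = 115.462 − 116.919
x = -1.457 / -1.916 = 0.76044 → 76.044% Xf-115, 23.956% Xf-117.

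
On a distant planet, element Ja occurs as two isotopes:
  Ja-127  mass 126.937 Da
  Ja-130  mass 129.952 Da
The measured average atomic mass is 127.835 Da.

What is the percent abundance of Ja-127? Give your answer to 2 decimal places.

70.22%

Let x be the fractional abundance of Ja-127; then Ja-130 has abundance 1 − x.
126.937·x + 129.952·(1 − x) = 127.835
(126.937 − 129.952)·x = 127.835 − 129.952
x = -2.117 / -3.015 = 0.70216 → 70.22% Ja-127, 29.78% Ja-130.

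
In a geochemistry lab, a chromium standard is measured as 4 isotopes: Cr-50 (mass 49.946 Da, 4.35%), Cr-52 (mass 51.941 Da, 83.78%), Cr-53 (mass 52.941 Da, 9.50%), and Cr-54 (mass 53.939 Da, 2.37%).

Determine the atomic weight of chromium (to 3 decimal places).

Average mass = Σ (abundance × isotope mass) = 0.0435 × 49.946 + 0.8378 × 51.941 + 0.0950 × 52.941 + 0.0237 × 53.939
= 2.1727 + 43.5162 + 5.0294 + 1.2784 = 51.9967 Da

51.997 Da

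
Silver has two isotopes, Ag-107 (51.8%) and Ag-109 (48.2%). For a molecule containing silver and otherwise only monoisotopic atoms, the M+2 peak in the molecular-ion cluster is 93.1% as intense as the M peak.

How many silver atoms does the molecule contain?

1

For n independent Ag atoms, I(M+2)/I(M) = n · (abundance Ag-109) / (abundance Ag-107) = n · 0.482/0.518.
n = 0.931 × 0.518/0.482 = 1.00 ≈ 1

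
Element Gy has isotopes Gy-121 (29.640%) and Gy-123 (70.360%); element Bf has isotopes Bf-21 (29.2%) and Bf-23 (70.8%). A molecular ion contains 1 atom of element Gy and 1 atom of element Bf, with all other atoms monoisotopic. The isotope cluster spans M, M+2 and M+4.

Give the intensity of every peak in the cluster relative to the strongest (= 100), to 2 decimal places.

17.37 : 83.37 : 100.00

Element Gy pattern (n=1): 0.2964 : 0.7036
Element Bf pattern (n=1): 0.2920 : 0.7080
Convolve the two distributions (both contribute in 2-u steps):
  M: 0.2964×0.2920 = 0.086549
  M+2: 0.2964×0.7080 + 0.7036×0.2920 = 0.415302
  M+4: 0.7036×0.7080 = 0.498149
Scale to base peak (0.498149) = 100: 17.37 : 83.37 : 100.00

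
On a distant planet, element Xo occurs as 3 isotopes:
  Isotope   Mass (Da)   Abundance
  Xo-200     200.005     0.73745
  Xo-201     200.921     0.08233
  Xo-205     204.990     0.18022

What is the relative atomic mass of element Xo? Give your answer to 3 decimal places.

Weight each isotope mass by its fractional abundance: 0.73745 × 200.005 + 0.08233 × 200.921 + 0.18022 × 204.990
= 147.4937 + 16.5418 + 36.9433 = 200.9788 Da

200.979 Da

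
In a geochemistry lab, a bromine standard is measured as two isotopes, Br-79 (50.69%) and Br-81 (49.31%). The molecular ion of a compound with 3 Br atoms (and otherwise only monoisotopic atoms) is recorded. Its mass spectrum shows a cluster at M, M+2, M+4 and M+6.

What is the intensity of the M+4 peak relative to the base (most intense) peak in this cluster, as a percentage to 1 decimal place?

97.3%

(0.5069 + 0.4931)^3 gives M 0.1302, M+2 0.3801, M+4 0.3698, M+6 0.1199; the largest is M+2.
P(M+2) = C(3,1) × 0.5069^2 × 0.4931^1 = 3 × 0.25694761 × 0.4931 = 0.380103 (base)
P(M+4) = C(3,2) × 0.5069^1 × 0.4931^2 = 3 × 0.5069 × 0.24314761 = 0.369755
Relative intensity = 0.369755 / 0.380103 × 100 = 97.3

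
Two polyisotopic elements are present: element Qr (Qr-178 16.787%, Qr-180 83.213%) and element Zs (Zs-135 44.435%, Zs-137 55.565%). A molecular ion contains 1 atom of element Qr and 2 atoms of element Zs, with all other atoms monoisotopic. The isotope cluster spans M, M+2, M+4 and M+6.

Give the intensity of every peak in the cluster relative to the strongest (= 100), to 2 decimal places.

7.16 : 53.42 : 100.00 : 55.52

Element Qr pattern (n=1): 0.16787 : 0.83213
Element Zs pattern (n=2): 0.19744692 : 0.49380616 : 0.30874692
Convolve the two distributions (both contribute in 2-u steps):
  M: 0.16787×0.19744692 = 0.033145
  M+2: 0.16787×0.49380616 + 0.83213×0.19744692 = 0.247197
  M+4: 0.16787×0.30874692 + 0.83213×0.49380616 = 0.462740
  M+6: 0.83213×0.30874692 = 0.256918
Scale to base peak (0.462740) = 100: 7.16 : 53.42 : 100.00 : 55.52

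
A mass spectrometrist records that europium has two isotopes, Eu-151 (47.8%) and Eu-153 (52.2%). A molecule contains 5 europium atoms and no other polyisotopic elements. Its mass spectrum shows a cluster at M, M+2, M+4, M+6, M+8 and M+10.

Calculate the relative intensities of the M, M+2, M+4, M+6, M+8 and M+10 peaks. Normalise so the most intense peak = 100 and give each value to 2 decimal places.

7.68 : 41.93 : 91.57 : 100.00 : 54.60 : 11.93

Expanding (0.478 + 0.522)^5:
P(M) = 0.478^5 = 0.024954
P(M+2) = 5 × 0.478^4 × 0.522^1 = 0.136255
P(M+4) = 10 × 0.478^3 × 0.522^2 = 0.297594
P(M+6) = 10 × 0.478^2 × 0.522^3 = 0.324988
P(M+8) = 5 × 0.478^1 × 0.522^4 = 0.177452
P(M+10) = 0.522^5 = 0.038757
The M+6 peak is largest (0.324988); scaling to 100 gives 7.68 : 41.93 : 91.57 : 100.00 : 54.60 : 11.93.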